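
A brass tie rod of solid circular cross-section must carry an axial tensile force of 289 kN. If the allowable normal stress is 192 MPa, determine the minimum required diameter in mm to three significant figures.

Required area A ≥ P/σ_allow = 289000/192 = 1505 mm².
For a solid circular section, d ≥ √(4A/π) = 43.78 mm.

43.8 mm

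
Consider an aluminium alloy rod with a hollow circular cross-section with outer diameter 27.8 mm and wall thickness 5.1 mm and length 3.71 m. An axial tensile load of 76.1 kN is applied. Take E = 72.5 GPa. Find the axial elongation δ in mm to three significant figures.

10.7 mm

A = 363.7 mm².
δ_mech = NL/(AE) = 76100·3710/(363.7·72500) = 10.71 mm.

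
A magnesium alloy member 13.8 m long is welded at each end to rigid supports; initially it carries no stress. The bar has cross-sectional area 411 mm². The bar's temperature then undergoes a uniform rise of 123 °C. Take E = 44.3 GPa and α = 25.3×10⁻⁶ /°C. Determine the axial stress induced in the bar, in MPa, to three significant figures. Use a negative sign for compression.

Free thermal expansion αLΔT = 25.3e-6 · 13800 · 123 = 42.94 mm.
The walls impose strain ε = −(42.94)/13800 = -3.1119e-03; σ = Eε = 44300 · -3.1119e-03 = -137.9 MPa.

-138 MPa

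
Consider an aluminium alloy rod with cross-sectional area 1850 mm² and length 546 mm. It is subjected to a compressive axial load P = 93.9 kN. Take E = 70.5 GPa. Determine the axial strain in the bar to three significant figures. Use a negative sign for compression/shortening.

-7.20e-04

σ = N/A = -50.76 MPa; ε = σ/E = -50.76/70500 = -7.200e-04.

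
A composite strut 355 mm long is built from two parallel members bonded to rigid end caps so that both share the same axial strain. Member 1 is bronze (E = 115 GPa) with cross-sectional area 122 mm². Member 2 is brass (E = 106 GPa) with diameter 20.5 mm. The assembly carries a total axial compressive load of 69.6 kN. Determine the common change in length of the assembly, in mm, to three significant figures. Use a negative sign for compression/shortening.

-0.504 mm

A_2 = 330.1 mm².
Equal strain + equilibrium ⇒ each member carries load in proportion to AE: A₁E₁ = 14030000 N, A₂E₂ = 34990000 N, ΣAE = 49020000 N.
δ = PL/ΣAE = -69600·355/49020000 = -0.5041 mm.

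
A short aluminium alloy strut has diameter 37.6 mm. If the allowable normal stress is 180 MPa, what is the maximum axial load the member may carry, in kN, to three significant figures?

200 kN

A = 1110 mm².
P_max = σ_allow · A = 180 · 1110 = 199900 N = 199.9 kN.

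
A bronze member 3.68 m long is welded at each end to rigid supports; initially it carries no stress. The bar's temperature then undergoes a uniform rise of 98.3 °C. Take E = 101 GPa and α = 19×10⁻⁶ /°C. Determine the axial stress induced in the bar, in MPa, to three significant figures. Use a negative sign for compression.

-189 MPa

Free thermal expansion αLΔT = 19e-6 · 3680 · 98.3 = 6.873 mm.
The walls impose strain ε = −(6.873)/3680 = -1.8677e-03; σ = Eε = 101000 · -1.8677e-03 = -188.6 MPa.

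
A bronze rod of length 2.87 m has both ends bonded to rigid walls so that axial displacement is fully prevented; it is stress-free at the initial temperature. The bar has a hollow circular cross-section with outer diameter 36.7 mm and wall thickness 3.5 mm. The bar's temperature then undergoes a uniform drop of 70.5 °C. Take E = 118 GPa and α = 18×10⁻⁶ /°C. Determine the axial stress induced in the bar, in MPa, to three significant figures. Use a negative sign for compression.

150 MPa

Free thermal expansion αLΔT = 18e-6 · 2870 · -70.5 = -3.642 mm.
The walls impose strain ε = −(-3.642)/2870 = 1.2690e-03; σ = Eε = 118000 · 1.2690e-03 = 149.7 MPa.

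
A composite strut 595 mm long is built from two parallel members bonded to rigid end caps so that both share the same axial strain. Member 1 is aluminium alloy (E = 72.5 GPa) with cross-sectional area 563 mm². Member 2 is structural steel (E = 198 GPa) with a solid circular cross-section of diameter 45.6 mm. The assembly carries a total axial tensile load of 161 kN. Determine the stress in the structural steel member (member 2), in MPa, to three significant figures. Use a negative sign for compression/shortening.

87.5 MPa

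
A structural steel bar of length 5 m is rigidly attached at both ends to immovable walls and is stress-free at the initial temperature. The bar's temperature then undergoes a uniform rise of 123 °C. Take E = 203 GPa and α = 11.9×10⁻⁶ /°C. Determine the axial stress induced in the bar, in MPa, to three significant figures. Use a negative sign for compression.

Free thermal expansion αLΔT = 11.9e-6 · 5000 · 123 = 7.318 mm.
The walls impose strain ε = −(7.318)/5000 = -1.4637e-03; σ = Eε = 203000 · -1.4637e-03 = -297.1 MPa.

-297 MPa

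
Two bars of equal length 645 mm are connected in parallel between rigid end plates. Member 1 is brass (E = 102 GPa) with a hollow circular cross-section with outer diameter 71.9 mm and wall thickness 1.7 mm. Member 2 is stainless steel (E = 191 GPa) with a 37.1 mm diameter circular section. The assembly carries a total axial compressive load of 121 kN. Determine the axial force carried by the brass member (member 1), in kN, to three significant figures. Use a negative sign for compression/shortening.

A_1 = 374.9 mm².
A_2 = 1081 mm².
Equal strain + equilibrium ⇒ each member carries load in proportion to AE: A₁E₁ = 38240000 N, A₂E₂ = 206500000 N, ΣAE = 244700000 N.
F₁ = P·A₁E₁/ΣAE = -121000·38240000/244700000 = -18910 N.

-18.9 kN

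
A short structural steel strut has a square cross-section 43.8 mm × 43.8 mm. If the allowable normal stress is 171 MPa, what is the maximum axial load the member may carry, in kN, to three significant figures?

328 kN

A = 1918 mm².
P_max = σ_allow · A = 171 · 1918 = 328100 N = 328.1 kN.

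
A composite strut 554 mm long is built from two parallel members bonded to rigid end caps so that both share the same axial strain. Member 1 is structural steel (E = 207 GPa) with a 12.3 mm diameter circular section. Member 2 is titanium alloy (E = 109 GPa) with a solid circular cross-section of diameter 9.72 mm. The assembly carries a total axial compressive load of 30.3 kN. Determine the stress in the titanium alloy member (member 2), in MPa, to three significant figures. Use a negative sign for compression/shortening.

A_1 = 118.8 mm².
A_2 = 74.2 mm².
Equal strain + equilibrium ⇒ each member carries load in proportion to AE: A₁E₁ = 24600000 N, A₂E₂ = 8088000 N, ΣAE = 32680000 N.
σ₂ = P·E₂/ΣAE = -30300·109000/32680000 = -101 MPa.

-101 MPa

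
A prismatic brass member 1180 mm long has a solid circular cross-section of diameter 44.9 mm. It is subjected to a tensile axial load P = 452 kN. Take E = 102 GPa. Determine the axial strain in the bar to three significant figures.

A = 1583 mm².
σ = N/A = 285.5 MPa; ε = σ/E = 285.5/102000 = 2.799e-03.

0.00280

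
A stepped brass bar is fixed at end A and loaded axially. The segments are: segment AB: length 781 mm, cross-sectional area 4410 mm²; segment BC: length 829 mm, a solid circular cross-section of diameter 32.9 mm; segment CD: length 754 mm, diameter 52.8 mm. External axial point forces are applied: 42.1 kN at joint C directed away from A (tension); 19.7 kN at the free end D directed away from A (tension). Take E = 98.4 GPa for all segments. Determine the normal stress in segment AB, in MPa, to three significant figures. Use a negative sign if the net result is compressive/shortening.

Internal axial forces (sectioning from the free end, tension +): N_CD = 19.7 kN, N_BC = 61.8 kN, N_AB = 61.8 kN.
σ_AB = N_AB/A_AB = 61800/4410 = 14.01 MPa.

14.0 MPa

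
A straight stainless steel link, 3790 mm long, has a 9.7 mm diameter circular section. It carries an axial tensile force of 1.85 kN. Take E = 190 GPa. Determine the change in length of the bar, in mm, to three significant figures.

0.499 mm

A = 73.9 mm².
δ_mech = NL/(AE) = 1850·3790/(73.9·190000) = 0.4994 mm.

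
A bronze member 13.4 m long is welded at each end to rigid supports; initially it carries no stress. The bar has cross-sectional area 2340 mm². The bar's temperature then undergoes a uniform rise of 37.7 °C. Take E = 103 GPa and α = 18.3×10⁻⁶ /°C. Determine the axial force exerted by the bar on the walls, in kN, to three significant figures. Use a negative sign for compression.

Free thermal expansion αLΔT = 18.3e-6 · 13400 · 37.7 = 9.245 mm.
The walls impose strain ε = −(9.245)/13400 = -6.8991e-04; σ = Eε = 103000 · -6.8991e-04 = -71.06 MPa.
Wall reaction R = σ·A = -71.06·2340 = -166300 N = -166.3 kN.

-166 kN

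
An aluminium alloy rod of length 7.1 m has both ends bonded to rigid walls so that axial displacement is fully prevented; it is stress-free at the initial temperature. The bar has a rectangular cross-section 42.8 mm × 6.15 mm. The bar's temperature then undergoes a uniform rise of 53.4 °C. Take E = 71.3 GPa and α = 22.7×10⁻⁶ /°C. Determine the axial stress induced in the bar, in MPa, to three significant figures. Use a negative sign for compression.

Free thermal expansion αLΔT = 22.7e-6 · 7100 · 53.4 = 8.606 mm.
The walls impose strain ε = −(8.606)/7100 = -1.2122e-03; σ = Eε = 71300 · -1.2122e-03 = -86.43 MPa.

-86.4 MPa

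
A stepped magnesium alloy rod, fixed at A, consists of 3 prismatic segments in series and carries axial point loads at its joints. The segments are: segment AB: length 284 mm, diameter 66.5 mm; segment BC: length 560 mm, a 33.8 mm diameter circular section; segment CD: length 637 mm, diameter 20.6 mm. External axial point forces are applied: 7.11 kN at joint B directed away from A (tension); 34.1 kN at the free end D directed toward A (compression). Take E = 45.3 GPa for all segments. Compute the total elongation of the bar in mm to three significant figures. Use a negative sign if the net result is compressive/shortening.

Internal axial forces (sectioning from the free end, tension +): N_CD = -34.1 kN, N_BC = -34.1 kN, N_AB = -26.99 kN.
A_AB = 3473 mm².
A_BC = 897.3 mm².
A_CD = 333.3 mm².
δ_AB = -26990·284/(3473·45300) = -0.04872 mm
δ_BC = -34100·560/(897.3·45300) = -0.4698 mm
δ_CD = -34100·637/(333.3·45300) = -1.439 mm
δ = Σδ_i = -1.957 mm.

-1.96 mm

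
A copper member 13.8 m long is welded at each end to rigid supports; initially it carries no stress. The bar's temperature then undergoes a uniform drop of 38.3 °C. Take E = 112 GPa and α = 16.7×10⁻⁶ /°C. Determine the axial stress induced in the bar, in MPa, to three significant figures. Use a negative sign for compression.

71.6 MPa

Free thermal expansion αLΔT = 16.7e-6 · 13800 · -38.3 = -8.827 mm.
The walls impose strain ε = −(-8.827)/13800 = 6.3961e-04; σ = Eε = 112000 · 6.3961e-04 = 71.64 MPa.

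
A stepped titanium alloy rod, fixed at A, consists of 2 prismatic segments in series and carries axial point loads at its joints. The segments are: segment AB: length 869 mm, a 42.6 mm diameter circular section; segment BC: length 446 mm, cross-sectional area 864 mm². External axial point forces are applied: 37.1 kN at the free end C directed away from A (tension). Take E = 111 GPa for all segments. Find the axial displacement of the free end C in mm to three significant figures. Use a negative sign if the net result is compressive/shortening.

0.376 mm

Internal axial forces (sectioning from the free end, tension +): N_BC = 37.1 kN, N_AB = 37.1 kN.
A_AB = 1425 mm².
δ_AB = 37100·869/(1425·111000) = 0.2038 mm
δ_BC = 37100·446/(864·111000) = 0.1725 mm
δ = Σδ_i = 0.3763 mm.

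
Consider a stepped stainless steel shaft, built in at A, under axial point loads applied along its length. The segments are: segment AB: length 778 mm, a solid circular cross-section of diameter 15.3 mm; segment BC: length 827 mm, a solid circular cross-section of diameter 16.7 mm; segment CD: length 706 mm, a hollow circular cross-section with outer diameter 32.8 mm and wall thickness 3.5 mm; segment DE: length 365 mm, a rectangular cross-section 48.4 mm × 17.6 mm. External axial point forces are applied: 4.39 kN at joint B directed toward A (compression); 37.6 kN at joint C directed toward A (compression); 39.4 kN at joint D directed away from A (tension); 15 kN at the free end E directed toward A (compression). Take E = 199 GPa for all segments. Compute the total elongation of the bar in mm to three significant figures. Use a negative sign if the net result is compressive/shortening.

-0.388 mm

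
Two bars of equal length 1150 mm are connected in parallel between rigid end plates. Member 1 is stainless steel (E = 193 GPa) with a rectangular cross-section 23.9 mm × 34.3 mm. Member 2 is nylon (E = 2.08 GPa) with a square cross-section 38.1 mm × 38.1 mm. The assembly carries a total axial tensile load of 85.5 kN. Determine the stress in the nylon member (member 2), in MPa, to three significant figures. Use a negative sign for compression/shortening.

1.10 MPa

A_1 = 819.8 mm².
A_2 = 1452 mm².
Equal strain + equilibrium ⇒ each member carries load in proportion to AE: A₁E₁ = 158200000 N, A₂E₂ = 3019000 N, ΣAE = 161200000 N.
σ₂ = P·E₂/ΣAE = 85500·2080/161200000 = 1.103 MPa.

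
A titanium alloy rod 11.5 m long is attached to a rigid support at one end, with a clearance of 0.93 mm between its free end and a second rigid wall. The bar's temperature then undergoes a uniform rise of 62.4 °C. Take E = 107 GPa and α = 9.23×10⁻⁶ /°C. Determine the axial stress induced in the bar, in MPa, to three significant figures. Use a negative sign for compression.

-53.0 MPa

Free thermal expansion αLΔT = 9.23e-6 · 11500 · 62.4 = 6.623 mm.
The walls engage after the gap closes; constrained expansion = 6.623 − 0.93 = 5.693 mm.
The walls impose strain ε = −(5.693)/11500 = -4.9508e-04; σ = Eε = 107000 · -4.9508e-04 = -52.97 MPa.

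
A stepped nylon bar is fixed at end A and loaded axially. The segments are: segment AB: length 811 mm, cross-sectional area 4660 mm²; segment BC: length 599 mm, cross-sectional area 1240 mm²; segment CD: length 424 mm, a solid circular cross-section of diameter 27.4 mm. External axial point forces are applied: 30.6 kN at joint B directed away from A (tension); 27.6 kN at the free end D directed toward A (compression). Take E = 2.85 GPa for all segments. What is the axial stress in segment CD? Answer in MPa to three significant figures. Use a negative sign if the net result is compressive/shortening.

Internal axial forces (sectioning from the free end, tension +): N_CD = -27.6 kN, N_BC = -27.6 kN, N_AB = 3 kN.
A_CD = 589.6 mm².
σ_CD = N_CD/A_CD = -27600/589.6 = -46.81 MPa.

-46.8 MPa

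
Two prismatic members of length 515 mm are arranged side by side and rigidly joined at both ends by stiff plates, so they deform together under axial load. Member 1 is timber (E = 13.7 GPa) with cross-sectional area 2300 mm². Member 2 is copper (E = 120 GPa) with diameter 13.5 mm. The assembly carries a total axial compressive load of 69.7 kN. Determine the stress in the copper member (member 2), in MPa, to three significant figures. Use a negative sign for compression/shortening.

A_2 = 143.1 mm².
Equal strain + equilibrium ⇒ each member carries load in proportion to AE: A₁E₁ = 31510000 N, A₂E₂ = 17180000 N, ΣAE = 48690000 N.
σ₂ = P·E₂/ΣAE = -69700·120000/48690000 = -171.8 MPa.

-172 MPa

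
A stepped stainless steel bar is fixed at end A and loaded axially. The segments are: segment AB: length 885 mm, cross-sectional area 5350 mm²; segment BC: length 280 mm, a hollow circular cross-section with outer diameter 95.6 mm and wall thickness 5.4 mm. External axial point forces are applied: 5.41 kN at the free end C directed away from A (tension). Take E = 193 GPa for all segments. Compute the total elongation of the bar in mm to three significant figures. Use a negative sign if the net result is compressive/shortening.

Internal axial forces (sectioning from the free end, tension +): N_BC = 5.41 kN, N_AB = 5.41 kN.
A_BC = 1530 mm².
δ_AB = 5410·885/(5350·193000) = 0.004637 mm
δ_BC = 5410·280/(1530·193000) = 0.005129 mm
δ = Σδ_i = 0.009766 mm.

0.00977 mm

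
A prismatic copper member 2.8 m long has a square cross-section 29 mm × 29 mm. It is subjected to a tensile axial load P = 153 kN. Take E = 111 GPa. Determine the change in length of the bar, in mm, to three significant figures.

A = 841 mm².
δ_mech = NL/(AE) = 153000·2800/(841·111000) = 4.589 mm.

4.59 mm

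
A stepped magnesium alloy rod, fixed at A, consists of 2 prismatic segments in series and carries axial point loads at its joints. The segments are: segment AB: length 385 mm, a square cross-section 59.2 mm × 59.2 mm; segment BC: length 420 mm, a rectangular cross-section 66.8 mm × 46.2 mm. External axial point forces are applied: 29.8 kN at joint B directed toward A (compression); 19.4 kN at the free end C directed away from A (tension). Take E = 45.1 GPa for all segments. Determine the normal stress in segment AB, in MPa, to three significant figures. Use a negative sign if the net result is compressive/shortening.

Internal axial forces (sectioning from the free end, tension +): N_BC = 19.4 kN, N_AB = -10.4 kN.
A_AB = 3505 mm².
σ_AB = N_AB/A_AB = -10400/3505 = -2.967 MPa.

-2.97 MPa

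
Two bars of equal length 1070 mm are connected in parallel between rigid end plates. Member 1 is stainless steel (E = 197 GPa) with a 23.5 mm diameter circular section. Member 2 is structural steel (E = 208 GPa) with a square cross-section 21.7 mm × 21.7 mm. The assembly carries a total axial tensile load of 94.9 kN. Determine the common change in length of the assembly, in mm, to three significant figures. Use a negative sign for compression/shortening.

0.554 mm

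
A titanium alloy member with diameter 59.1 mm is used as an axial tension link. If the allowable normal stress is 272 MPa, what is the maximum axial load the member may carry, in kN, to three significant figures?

746 kN

A = 2743 mm².
P_max = σ_allow · A = 272 · 2743 = 746200 N = 746.2 kN.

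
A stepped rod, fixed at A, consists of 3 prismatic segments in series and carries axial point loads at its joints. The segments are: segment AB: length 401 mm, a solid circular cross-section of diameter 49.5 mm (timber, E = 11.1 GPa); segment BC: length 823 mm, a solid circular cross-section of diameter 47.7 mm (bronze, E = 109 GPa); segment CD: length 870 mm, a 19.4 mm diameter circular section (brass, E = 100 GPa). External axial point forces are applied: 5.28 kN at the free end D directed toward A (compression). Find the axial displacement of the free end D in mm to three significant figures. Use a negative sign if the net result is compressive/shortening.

-0.277 mm

Internal axial forces (sectioning from the free end, tension +): N_CD = -5.28 kN, N_BC = -5.28 kN, N_AB = -5.28 kN.
A_AB = 1924 mm².
A_BC = 1787 mm².
A_CD = 295.6 mm².
δ_AB = -5280·401/(1924·11100) = -0.09912 mm
δ_BC = -5280·823/(1787·109000) = -0.02231 mm
δ_CD = -5280·870/(295.6·100000) = -0.1554 mm
δ = Σδ_i = -0.2768 mm.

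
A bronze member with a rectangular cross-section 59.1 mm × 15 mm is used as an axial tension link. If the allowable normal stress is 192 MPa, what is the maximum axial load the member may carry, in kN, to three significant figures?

A = 886.5 mm².
P_max = σ_allow · A = 192 · 886.5 = 170200 N = 170.2 kN.

170 kN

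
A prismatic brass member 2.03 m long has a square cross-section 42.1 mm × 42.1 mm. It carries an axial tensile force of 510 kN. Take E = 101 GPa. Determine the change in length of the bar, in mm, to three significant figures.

5.78 mm

A = 1772 mm².
δ_mech = NL/(AE) = 510000·2030/(1772·101000) = 5.783 mm.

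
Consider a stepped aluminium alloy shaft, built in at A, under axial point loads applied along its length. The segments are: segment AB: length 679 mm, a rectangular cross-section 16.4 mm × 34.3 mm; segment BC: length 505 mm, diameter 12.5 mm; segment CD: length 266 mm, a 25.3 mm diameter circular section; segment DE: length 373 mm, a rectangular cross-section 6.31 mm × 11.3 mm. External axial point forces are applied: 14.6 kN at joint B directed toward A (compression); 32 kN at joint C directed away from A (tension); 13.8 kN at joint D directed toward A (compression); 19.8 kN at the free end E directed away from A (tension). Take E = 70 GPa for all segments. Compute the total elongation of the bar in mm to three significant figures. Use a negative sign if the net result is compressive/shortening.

Internal axial forces (sectioning from the free end, tension +): N_DE = 19.8 kN, N_CD = 6 kN, N_BC = 38 kN, N_AB = 23.4 kN.
A_AB = 562.5 mm².
A_BC = 122.7 mm².
A_CD = 502.7 mm².
A_DE = 71.3 mm².
δ_AB = 23400·679/(562.5·70000) = 0.4035 mm
δ_BC = 38000·505/(122.7·70000) = 2.234 mm
δ_CD = 6000·266/(502.7·70000) = 0.04535 mm
δ_DE = 19800·373/(71.3·70000) = 1.48 mm
δ = Σδ_i = 4.162 mm.

4.16 mm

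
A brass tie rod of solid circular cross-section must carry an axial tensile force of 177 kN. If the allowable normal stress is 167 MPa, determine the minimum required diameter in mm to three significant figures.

36.7 mm

Required area A ≥ P/σ_allow = 177000/167 = 1060 mm².
For a solid circular section, d ≥ √(4A/π) = 36.74 mm.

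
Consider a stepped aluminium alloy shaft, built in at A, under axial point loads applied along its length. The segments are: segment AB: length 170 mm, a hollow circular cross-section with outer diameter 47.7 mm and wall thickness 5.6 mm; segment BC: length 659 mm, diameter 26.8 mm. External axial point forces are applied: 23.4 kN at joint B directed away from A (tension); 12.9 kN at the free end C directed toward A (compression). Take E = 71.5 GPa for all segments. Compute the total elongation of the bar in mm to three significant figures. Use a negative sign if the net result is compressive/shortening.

Internal axial forces (sectioning from the free end, tension +): N_BC = -12.9 kN, N_AB = 10.5 kN.
A_AB = 740.7 mm².
A_BC = 564.1 mm².
δ_AB = 10500·170/(740.7·71500) = 0.03371 mm
δ_BC = -12900·659/(564.1·71500) = -0.2108 mm
δ = Σδ_i = -0.1771 mm.

-0.177 mm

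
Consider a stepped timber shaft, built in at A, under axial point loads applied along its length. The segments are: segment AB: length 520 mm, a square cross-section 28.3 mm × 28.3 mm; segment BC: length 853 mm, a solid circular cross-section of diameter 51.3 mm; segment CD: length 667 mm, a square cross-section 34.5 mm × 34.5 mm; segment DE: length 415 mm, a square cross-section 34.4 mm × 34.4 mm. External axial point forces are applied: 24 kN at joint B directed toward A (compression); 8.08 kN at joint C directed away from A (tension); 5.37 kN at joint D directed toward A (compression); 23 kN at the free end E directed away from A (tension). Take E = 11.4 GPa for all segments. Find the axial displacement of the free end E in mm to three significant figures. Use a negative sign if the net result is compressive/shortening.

Internal axial forces (sectioning from the free end, tension +): N_DE = 23 kN, N_CD = 17.63 kN, N_BC = 25.71 kN, N_AB = 1.71 kN.
A_AB = 800.9 mm².
A_BC = 2067 mm².
A_CD = 1190 mm².
A_DE = 1183 mm².
δ_AB = 1710·520/(800.9·11400) = 0.09739 mm
δ_BC = 25710·853/(2067·11400) = 0.9307 mm
δ_CD = 17630·667/(1190·11400) = 0.8666 mm
δ_DE = 23000·415/(1183·11400) = 0.7075 mm
δ = Σδ_i = 2.602 mm.

2.60 mm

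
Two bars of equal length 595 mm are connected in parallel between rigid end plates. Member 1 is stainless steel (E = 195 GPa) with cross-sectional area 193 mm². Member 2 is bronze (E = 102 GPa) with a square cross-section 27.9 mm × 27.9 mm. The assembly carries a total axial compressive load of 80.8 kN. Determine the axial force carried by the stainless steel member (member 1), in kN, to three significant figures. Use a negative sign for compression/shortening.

-26.0 kN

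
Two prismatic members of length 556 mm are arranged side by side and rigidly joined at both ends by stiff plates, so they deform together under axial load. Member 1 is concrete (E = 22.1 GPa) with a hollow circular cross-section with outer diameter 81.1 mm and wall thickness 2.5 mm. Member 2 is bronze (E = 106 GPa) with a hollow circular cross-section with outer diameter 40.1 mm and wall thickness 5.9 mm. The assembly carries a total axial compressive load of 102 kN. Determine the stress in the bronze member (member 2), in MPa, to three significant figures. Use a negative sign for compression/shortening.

A_1 = 617.3 mm².
A_2 = 633.9 mm².
Equal strain + equilibrium ⇒ each member carries load in proportion to AE: A₁E₁ = 13640000 N, A₂E₂ = 67190000 N, ΣAE = 80840000 N.
σ₂ = P·E₂/ΣAE = -102000·106000/80840000 = -133.8 MPa.

-134 MPa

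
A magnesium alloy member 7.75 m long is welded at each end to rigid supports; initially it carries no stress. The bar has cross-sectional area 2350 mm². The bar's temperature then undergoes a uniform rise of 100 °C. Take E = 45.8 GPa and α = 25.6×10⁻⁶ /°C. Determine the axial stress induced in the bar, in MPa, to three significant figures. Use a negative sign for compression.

Free thermal expansion αLΔT = 25.6e-6 · 7750 · 100 = 19.84 mm.
The walls impose strain ε = −(19.84)/7750 = -2.5600e-03; σ = Eε = 45800 · -2.5600e-03 = -117.2 MPa.

-117 MPa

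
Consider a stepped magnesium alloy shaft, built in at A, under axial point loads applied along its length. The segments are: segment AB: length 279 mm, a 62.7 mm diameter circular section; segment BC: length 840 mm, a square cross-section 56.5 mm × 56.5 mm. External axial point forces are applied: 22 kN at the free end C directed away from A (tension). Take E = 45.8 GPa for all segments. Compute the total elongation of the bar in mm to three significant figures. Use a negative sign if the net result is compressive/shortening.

Internal axial forces (sectioning from the free end, tension +): N_BC = 22 kN, N_AB = 22 kN.
A_AB = 3088 mm².
A_BC = 3192 mm².
δ_AB = 22000·279/(3088·45800) = 0.0434 mm
δ_BC = 22000·840/(3192·45800) = 0.1264 mm
δ = Σδ_i = 0.1698 mm.

0.170 mm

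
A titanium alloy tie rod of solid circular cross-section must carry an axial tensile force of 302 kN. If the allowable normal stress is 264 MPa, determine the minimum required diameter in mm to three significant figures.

Required area A ≥ P/σ_allow = 302000/264 = 1144 mm².
For a solid circular section, d ≥ √(4A/π) = 38.16 mm.

38.2 mm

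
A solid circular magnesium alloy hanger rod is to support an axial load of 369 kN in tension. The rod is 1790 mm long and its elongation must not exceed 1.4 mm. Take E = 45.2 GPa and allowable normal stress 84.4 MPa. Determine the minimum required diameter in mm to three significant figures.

Required area A ≥ P/σ_allow = 369000/84.4 = 4372 mm².
For a solid circular section, d ≥ √(4A/π) = 74.61 mm.
Elongation limit: A ≥ PL/(Eδ_allow) = 369000·1790/(45200·1.4) = 10440 mm² ⇒ d ≥ 115.3 mm.
The elongation limit governs.

115 mm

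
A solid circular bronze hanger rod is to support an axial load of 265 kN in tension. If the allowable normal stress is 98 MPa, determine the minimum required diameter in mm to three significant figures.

58.7 mm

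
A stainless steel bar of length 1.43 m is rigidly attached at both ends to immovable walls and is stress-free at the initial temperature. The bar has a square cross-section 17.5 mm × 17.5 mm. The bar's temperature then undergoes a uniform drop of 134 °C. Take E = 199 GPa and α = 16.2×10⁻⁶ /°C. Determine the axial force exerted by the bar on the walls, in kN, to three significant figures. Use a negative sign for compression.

132 kN

Free thermal expansion αLΔT = 16.2e-6 · 1430 · -134 = -3.104 mm.
The walls impose strain ε = −(-3.104)/1430 = 2.1708e-03; σ = Eε = 199000 · 2.1708e-03 = 432 MPa.
Wall reaction R = σ·A = 432·306.2 = 132300 N = 132.3 kN.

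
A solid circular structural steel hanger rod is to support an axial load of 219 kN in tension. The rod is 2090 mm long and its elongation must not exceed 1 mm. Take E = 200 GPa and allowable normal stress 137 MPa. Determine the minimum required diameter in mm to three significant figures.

54.0 mm

Required area A ≥ P/σ_allow = 219000/137 = 1599 mm².
For a solid circular section, d ≥ √(4A/π) = 45.11 mm.
Elongation limit: A ≥ PL/(Eδ_allow) = 219000·2090/(200000·1) = 2289 mm² ⇒ d ≥ 53.98 mm.
The elongation limit governs.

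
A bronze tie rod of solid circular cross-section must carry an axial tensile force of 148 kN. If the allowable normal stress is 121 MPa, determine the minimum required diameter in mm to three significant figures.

39.5 mm

Required area A ≥ P/σ_allow = 148000/121 = 1223 mm².
For a solid circular section, d ≥ √(4A/π) = 39.46 mm.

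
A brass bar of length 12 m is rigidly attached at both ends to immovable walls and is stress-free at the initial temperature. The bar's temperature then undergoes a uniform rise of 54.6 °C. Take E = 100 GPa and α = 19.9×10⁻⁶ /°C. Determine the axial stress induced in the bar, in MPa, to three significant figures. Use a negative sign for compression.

-109 MPa

Free thermal expansion αLΔT = 19.9e-6 · 12000 · 54.6 = 13.04 mm.
The walls impose strain ε = −(13.04)/12000 = -1.0865e-03; σ = Eε = 100000 · -1.0865e-03 = -108.7 MPa.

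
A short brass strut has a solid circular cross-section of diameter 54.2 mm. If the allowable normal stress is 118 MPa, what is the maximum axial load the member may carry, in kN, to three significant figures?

272 kN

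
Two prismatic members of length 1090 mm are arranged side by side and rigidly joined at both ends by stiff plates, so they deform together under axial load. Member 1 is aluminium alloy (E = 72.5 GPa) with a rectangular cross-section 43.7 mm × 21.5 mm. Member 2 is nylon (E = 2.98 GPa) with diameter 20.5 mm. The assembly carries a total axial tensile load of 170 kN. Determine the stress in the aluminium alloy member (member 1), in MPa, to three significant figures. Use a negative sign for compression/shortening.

A_1 = 939.6 mm².
A_2 = 330.1 mm².
Equal strain + equilibrium ⇒ each member carries load in proportion to AE: A₁E₁ = 68120000 N, A₂E₂ = 983600 N, ΣAE = 69100000 N.
σ₁ = P·E₁/ΣAE = 170000·72500/69100000 = 178.4 MPa.

178 MPa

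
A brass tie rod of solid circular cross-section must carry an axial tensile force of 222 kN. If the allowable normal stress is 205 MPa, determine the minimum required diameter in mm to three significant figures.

37.1 mm

Required area A ≥ P/σ_allow = 222000/205 = 1083 mm².
For a solid circular section, d ≥ √(4A/π) = 37.13 mm.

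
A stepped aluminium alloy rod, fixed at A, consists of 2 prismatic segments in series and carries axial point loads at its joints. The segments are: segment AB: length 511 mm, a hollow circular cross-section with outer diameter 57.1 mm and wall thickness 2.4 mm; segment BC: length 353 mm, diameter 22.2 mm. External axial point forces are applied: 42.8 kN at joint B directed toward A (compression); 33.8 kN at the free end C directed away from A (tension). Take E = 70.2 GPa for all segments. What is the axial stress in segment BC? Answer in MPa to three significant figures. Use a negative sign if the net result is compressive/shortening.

Internal axial forces (sectioning from the free end, tension +): N_BC = 33.8 kN, N_AB = -9 kN.
A_BC = 387.1 mm².
σ_BC = N_BC/A_BC = 33800/387.1 = 87.32 MPa.

87.3 MPa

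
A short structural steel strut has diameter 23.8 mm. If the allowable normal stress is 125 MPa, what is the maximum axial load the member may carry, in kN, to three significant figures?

55.6 kN

A = 444.9 mm².
P_max = σ_allow · A = 125 · 444.9 = 55610 N = 55.61 kN.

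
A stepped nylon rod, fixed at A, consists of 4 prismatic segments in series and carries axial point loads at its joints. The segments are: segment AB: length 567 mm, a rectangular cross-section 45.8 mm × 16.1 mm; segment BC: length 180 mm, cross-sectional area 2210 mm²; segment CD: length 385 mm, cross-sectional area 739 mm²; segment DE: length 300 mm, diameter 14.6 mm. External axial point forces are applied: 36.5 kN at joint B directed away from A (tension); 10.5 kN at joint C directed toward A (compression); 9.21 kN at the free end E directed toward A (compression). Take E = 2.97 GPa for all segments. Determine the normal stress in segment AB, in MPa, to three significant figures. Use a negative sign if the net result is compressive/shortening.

22.8 MPa

Internal axial forces (sectioning from the free end, tension +): N_DE = -9.21 kN, N_CD = -9.21 kN, N_BC = -19.71 kN, N_AB = 16.79 kN.
A_AB = 737.4 mm².
σ_AB = N_AB/A_AB = 16790/737.4 = 22.77 MPa.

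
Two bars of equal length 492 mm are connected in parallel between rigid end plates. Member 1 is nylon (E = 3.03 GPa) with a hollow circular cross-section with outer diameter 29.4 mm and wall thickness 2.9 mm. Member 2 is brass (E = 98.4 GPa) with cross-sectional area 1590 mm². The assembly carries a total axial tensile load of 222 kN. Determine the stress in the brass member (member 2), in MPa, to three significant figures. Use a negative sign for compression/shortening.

139 MPa

A_1 = 241.4 mm².
Equal strain + equilibrium ⇒ each member carries load in proportion to AE: A₁E₁ = 731500 N, A₂E₂ = 156500000 N, ΣAE = 157200000 N.
σ₂ = P·E₂/ΣAE = 222000·98400/157200000 = 139 MPa.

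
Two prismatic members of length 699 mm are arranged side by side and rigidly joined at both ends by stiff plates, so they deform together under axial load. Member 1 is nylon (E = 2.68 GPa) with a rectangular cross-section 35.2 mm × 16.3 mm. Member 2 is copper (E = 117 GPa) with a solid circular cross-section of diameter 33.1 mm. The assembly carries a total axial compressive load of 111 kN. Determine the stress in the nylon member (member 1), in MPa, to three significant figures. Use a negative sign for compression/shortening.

A_1 = 573.8 mm².
A_2 = 860.5 mm².
Equal strain + equilibrium ⇒ each member carries load in proportion to AE: A₁E₁ = 1538000 N, A₂E₂ = 100700000 N, ΣAE = 102200000 N.
σ₁ = P·E₁/ΣAE = -111000·2680/102200000 = -2.91 MPa.

-2.91 MPa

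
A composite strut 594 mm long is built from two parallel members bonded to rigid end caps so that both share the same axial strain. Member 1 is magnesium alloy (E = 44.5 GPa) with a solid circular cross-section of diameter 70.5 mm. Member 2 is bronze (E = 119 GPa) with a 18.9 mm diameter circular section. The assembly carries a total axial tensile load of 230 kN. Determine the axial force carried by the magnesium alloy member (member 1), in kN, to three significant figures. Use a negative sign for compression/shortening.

A_1 = 3904 mm².
A_2 = 280.6 mm².
Equal strain + equilibrium ⇒ each member carries load in proportion to AE: A₁E₁ = 173700000 N, A₂E₂ = 33390000 N, ΣAE = 207100000 N.
F₁ = P·A₁E₁/ΣAE = 230000·173700000/207100000 = 192900 N.

193 kN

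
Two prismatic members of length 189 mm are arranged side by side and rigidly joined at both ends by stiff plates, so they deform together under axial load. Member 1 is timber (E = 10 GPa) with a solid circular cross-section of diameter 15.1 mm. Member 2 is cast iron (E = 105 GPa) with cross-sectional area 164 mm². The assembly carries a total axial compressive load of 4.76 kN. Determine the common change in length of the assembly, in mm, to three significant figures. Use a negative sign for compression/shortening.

-0.0473 mm

A_1 = 179.1 mm².
Equal strain + equilibrium ⇒ each member carries load in proportion to AE: A₁E₁ = 1791000 N, A₂E₂ = 17220000 N, ΣAE = 19010000 N.
δ = PL/ΣAE = -4760·189/19010000 = -0.04732 mm.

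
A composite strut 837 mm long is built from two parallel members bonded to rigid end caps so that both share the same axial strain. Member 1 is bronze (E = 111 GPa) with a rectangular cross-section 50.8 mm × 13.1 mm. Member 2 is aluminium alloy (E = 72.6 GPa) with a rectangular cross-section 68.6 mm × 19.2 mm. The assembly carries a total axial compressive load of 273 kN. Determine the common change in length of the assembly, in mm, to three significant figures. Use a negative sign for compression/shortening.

-1.35 mm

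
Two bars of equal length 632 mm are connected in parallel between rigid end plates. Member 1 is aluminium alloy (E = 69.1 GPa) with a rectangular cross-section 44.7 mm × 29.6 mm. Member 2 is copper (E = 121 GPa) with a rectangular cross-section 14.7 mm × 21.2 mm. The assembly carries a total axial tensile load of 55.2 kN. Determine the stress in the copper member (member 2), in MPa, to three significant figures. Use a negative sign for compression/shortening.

51.7 MPa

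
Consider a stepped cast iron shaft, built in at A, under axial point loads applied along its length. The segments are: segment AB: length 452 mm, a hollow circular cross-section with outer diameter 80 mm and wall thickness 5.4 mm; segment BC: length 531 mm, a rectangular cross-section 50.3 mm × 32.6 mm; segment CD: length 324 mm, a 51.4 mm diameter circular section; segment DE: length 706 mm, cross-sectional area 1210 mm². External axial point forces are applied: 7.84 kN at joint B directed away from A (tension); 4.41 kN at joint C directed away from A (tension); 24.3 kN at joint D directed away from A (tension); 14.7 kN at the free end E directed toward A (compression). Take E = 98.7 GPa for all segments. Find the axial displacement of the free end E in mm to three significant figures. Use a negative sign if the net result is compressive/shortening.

0.0533 mm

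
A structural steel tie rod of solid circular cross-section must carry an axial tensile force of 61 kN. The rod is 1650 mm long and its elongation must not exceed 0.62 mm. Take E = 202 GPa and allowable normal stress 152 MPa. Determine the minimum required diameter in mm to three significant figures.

Required area A ≥ P/σ_allow = 61000/152 = 401.3 mm².
For a solid circular section, d ≥ √(4A/π) = 22.6 mm.
Elongation limit: A ≥ PL/(Eδ_allow) = 61000·1650/(202000·0.62) = 803.7 mm² ⇒ d ≥ 31.99 mm.
The elongation limit governs.

32.0 mm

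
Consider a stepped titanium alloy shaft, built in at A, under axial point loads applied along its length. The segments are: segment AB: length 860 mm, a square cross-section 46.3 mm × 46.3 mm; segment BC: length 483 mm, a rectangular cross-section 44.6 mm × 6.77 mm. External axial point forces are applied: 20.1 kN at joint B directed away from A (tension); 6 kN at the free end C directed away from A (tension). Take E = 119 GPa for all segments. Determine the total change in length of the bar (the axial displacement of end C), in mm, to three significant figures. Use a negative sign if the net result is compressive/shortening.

0.169 mm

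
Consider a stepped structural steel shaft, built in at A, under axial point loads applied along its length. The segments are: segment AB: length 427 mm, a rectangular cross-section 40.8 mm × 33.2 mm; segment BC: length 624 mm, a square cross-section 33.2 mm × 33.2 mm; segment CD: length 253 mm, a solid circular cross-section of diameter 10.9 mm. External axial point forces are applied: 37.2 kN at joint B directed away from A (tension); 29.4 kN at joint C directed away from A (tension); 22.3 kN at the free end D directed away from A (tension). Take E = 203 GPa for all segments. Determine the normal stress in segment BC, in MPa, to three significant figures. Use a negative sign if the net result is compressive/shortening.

46.9 MPa

Internal axial forces (sectioning from the free end, tension +): N_CD = 22.3 kN, N_BC = 51.7 kN, N_AB = 88.9 kN.
A_BC = 1102 mm².
σ_BC = N_BC/A_BC = 51700/1102 = 46.9 MPa.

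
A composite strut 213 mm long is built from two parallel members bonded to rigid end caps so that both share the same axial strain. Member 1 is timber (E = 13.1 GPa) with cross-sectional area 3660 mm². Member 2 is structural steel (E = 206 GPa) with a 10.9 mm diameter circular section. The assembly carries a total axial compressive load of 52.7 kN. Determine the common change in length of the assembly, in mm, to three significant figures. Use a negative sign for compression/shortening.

-0.167 mm

A_2 = 93.31 mm².
Equal strain + equilibrium ⇒ each member carries load in proportion to AE: A₁E₁ = 47950000 N, A₂E₂ = 19220000 N, ΣAE = 67170000 N.
δ = PL/ΣAE = -52700·213/67170000 = -0.1671 mm.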